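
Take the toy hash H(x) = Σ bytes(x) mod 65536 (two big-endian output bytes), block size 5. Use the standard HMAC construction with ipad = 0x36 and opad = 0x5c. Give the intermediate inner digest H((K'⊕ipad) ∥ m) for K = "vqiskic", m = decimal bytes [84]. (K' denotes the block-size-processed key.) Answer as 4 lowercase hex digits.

Key "vqiskic" = 76 71 69 73 6b 69 63 is 7 bytes > B = 5, so hash it first: H(key) = 02 fa, then zero-pad to 5 bytes: K' = 02 fa 00 00 00.
K' ⊕ ipad = 34 cc 36 36 36.
Inner input = 34 cc 36 36 36 ∥ 54.
Inner hash: sum = 52+204+54+54+54+84 = 502 → 01 f6.

01f6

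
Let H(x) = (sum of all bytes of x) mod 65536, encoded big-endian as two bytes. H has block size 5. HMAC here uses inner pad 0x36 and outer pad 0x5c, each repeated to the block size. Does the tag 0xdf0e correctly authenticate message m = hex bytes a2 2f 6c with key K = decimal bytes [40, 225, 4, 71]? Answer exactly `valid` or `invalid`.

invalid

Key decimal bytes [40, 225, 4, 71] = 28 e1 04 47 is 4 bytes ≤ B = 5; zero-pad to 5 bytes: K' = 28 e1 04 47 00.
K' ⊕ ipad = 1e d7 32 71 36; K' ⊕ opad = 74 bd 58 1b 5c.
Inner hash: sum = 30+215+50+113+54+162+47+108 = 779 → 03 0b.
Outer hash (recomputed tag): sum = 116+189+88+27+92+3+11 = 526 → 02 0e.
Recomputed tag = 020e; claimed = df0e → mismatch.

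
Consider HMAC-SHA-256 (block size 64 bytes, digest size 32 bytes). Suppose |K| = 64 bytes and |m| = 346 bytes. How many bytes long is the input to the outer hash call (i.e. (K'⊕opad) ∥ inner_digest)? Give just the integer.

Key is 64 ≤ 64 bytes, zero-padded: |K'| = 64.
Outer input = (K'⊕opad) ∥ H(inner) → 64 + 32 = 96 bytes.

96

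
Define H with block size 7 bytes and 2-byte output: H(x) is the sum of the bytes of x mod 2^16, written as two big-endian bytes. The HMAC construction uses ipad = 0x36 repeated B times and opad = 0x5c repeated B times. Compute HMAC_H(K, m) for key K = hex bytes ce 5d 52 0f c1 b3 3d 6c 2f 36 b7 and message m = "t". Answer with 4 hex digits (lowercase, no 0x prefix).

0366

Key hex bytes ce 5d 52 0f c1 b3 3d 6c 2f 36 b7 is 11 bytes > B = 7, so hash it first: H(key) = 04 c5, then zero-pad to 7 bytes: K' = 04 c5 00 00 00 00 00.
K' ⊕ ipad = 32 f3 36 36 36 36 36.  K' ⊕ opad = 58 99 5c 5c 5c 5c 5c.
Inner input = (K'⊕ipad) ∥ m = 32 f3 36 36 36 36 36 ∥ 74.
Inner hash: sum = 50+243+54+54+54+54+54+116 = 679 → 02 a7.
Outer input = (K'⊕opad) ∥ inner = 58 99 5c 5c 5c 5c 5c ∥ 02 a7.
Outer hash (tag): sum = 88+153+92+92+92+92+92+2+167 = 870 → 03 66.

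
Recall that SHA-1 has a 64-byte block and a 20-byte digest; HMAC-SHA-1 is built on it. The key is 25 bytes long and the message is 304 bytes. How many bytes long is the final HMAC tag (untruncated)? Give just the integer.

The tag is one SHA-1 digest: 20 bytes.

20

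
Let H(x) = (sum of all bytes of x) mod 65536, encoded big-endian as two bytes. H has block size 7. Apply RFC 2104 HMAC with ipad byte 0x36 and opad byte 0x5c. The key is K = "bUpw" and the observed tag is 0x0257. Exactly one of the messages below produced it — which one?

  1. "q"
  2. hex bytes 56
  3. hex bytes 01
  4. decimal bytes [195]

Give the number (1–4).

Key "bUpw" = 62 55 70 77 is 4 bytes ≤ B = 7; zero-pad to 7 bytes: K' = 62 55 70 77 00 00 00.
K' ⊕ ipad = 54 63 46 41 36 36 36; K' ⊕ opad = 3e 09 2c 2b 5c 5c 5c.
m1: inner = H(54 63 46 41 36 36 36 71) = 02 51; tag = H(3e 09 2c 2b 5c 5c 5c 02 51) = 0205
m2: inner = H(54 63 46 41 36 36 36 56) = 02 36; tag = H(3e 09 2c 2b 5c 5c 5c 02 36) = 01ea
m3: inner = H(54 63 46 41 36 36 36 01) = 01 e1; tag = H(3e 09 2c 2b 5c 5c 5c 01 e1) = 0294
m4: inner = H(54 63 46 41 36 36 36 c3) = 02 a3; tag = H(3e 09 2c 2b 5c 5c 5c 02 a3) = 0257 ← matches

4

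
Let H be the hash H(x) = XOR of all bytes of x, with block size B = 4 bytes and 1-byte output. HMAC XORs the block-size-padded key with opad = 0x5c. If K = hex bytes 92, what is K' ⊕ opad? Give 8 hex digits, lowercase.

Key hex bytes 92 is 1 byte ≤ B = 4; zero-pad to 4 bytes: K' = 92 00 00 00.
XOR each byte with 0x5c: 92⊕5c=ce, 00⊕5c=5c, 00⊕5c=5c, 00⊕5c=5c.

ce5c5c5c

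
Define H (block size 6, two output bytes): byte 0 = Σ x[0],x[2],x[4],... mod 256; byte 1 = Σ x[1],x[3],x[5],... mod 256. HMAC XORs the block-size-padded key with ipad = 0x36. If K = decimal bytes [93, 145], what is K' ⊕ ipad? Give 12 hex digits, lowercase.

6ba736363636

Key decimal bytes [93, 145] = 5d 91 is 2 bytes ≤ B = 6; zero-pad to 6 bytes: K' = 5d 91 00 00 00 00.
XOR each byte with 0x36: 5d⊕36=6b, 91⊕36=a7, 00⊕36=36, 00⊕36=36, 00⊕36=36, 00⊕36=36.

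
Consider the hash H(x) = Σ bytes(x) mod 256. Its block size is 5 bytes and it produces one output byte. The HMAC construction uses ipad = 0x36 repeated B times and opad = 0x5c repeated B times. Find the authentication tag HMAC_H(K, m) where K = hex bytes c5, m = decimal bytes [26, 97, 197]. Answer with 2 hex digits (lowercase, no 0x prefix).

Key hex bytes c5 is 1 byte ≤ B = 5; zero-pad to 5 bytes: K' = c5 00 00 00 00.
K' ⊕ ipad = f3 36 36 36 36.  K' ⊕ opad = 99 5c 5c 5c 5c.
Inner input = (K'⊕ipad) ∥ m = f3 36 36 36 36 ∥ 1a 61 c5.
Inner hash: sum = 243+54+54+54+54+26+97+197 = 779; mod 256 = 11 → 0b.
Outer input = (K'⊕opad) ∥ inner = 99 5c 5c 5c 5c ∥ 0b.
Outer hash (tag): sum = 153+92+92+92+92+11 = 532; mod 256 = 20 → 14.

14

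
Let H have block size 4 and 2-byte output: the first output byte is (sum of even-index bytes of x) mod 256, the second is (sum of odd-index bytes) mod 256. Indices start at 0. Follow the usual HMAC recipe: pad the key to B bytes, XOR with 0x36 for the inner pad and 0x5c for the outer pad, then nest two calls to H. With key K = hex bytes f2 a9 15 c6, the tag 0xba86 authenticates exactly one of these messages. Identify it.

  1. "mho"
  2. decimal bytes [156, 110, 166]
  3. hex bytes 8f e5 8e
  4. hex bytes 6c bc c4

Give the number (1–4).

1

Key hex bytes f2 a9 15 c6 is exactly B = 4 bytes: K' = f2 a9 15 c6.
K' ⊕ ipad = c4 9f 23 f0; K' ⊕ opad = ae f5 49 9a.
m1: inner = H(c4 9f 23 f0 6d 68 6f) = c3 f7; tag = H(ae f5 49 9a c3 f7) = ba86 ← matches
m2: inner = H(c4 9f 23 f0 9c 6e a6) = 29 fd; tag = H(ae f5 49 9a 29 fd) = 208c
m3: inner = H(c4 9f 23 f0 8f e5 8e) = 04 74; tag = H(ae f5 49 9a 04 74) = fb03
m4: inner = H(c4 9f 23 f0 6c bc c4) = 17 4b; tag = H(ae f5 49 9a 17 4b) = 0eda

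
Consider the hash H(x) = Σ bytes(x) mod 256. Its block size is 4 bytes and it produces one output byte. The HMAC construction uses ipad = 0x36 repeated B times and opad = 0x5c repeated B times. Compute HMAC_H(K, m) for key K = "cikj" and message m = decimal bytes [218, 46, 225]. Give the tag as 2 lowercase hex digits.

Key "cikj" = 63 69 6b 6a is exactly B = 4 bytes: K' = 63 69 6b 6a.
K' ⊕ ipad = 55 5f 5d 5c.  K' ⊕ opad = 3f 35 37 36.
Inner input = (K'⊕ipad) ∥ m = 55 5f 5d 5c ∥ da 2e e1.
Inner hash: sum = 85+95+93+92+218+46+225 = 854; mod 256 = 86 → 56.
Outer input = (K'⊕opad) ∥ inner = 3f 35 37 36 ∥ 56.
Outer hash (tag): sum = 63+53+55+54+86 = 311; mod 256 = 55 → 37.

37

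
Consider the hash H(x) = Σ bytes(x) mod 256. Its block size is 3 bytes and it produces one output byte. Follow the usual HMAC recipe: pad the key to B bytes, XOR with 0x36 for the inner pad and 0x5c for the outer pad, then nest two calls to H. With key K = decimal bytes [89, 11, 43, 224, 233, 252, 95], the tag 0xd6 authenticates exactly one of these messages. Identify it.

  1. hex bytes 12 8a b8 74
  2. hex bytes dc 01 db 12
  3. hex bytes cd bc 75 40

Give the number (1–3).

3

Key decimal bytes [89, 11, 43, 224, 233, 252, 95] = 59 0b 2b e0 e9 fc 5f is 7 bytes > B = 3, so hash it first: H(key) = b3, then zero-pad to 3 bytes: K' = b3 00 00.
K' ⊕ ipad = 85 36 36; K' ⊕ opad = ef 5c 5c.
m1: inner = H(85 36 36 12 8a b8 74) = b9; tag = H(ef 5c 5c b9) = 60
m2: inner = H(85 36 36 dc 01 db 12) = bb; tag = H(ef 5c 5c bb) = 62
m3: inner = H(85 36 36 cd bc 75 40) = 2f; tag = H(ef 5c 5c 2f) = d6 ← matches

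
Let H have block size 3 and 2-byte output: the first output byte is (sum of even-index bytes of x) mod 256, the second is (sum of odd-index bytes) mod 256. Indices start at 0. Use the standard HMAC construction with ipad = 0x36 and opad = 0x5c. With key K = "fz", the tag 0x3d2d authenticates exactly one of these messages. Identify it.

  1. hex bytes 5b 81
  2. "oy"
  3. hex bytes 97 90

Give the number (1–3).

Key "fz" = 66 7a is 2 bytes ≤ B = 3; zero-pad to 3 bytes: K' = 66 7a 00.
K' ⊕ ipad = 50 4c 36; K' ⊕ opad = 3a 26 5c.
m1: inner = H(50 4c 36 5b 81) = 07 a7; tag = H(3a 26 5c 07 a7) = 3d2d ← matches
m2: inner = H(50 4c 36 6f 79) = ff bb; tag = H(3a 26 5c ff bb) = 5125
m3: inner = H(50 4c 36 97 90) = 16 e3; tag = H(3a 26 5c 16 e3) = 793c

1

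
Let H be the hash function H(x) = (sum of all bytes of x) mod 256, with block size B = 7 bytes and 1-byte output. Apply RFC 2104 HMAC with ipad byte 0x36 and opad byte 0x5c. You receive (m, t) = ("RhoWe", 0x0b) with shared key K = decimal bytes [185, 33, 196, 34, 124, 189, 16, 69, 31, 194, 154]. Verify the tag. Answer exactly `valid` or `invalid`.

Key decimal bytes [185, 33, 196, 34, 124, 189, 16, 69, 31, 194, 154] = b9 21 c4 22 7c bd 10 45 1f c2 9a is 11 bytes > B = 7, so hash it first: H(key) = c9, then zero-pad to 7 bytes: K' = c9 00 00 00 00 00 00.
K' ⊕ ipad = ff 36 36 36 36 36 36; K' ⊕ opad = 95 5c 5c 5c 5c 5c 5c.
Inner hash: sum = 255+54+54+54+54+54+54+82+104+111+87+101 = 1064; mod 256 = 40 → 28.
Outer hash (recomputed tag): sum = 149+92+92+92+92+92+92+40 = 741; mod 256 = 229 → e5.
Recomputed tag = e5; claimed = 0b → mismatch.

invalid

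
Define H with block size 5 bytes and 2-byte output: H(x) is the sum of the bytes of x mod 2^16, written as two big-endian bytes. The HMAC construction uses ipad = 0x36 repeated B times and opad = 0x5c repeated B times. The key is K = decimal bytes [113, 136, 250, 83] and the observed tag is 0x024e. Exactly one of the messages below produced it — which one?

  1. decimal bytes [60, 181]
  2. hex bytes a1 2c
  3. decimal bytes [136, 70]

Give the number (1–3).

Key decimal bytes [113, 136, 250, 83] = 71 88 fa 53 is 4 bytes ≤ B = 5; zero-pad to 5 bytes: K' = 71 88 fa 53 00.
K' ⊕ ipad = 47 be cc 65 36; K' ⊕ opad = 2d d4 a6 0f 5c.
m1: inner = H(47 be cc 65 36 3c b5) = 03 5d; tag = H(2d d4 a6 0f 5c 03 5d) = 0272
m2: inner = H(47 be cc 65 36 a1 2c) = 03 39; tag = H(2d d4 a6 0f 5c 03 39) = 024e ← matches
m3: inner = H(47 be cc 65 36 88 46) = 03 3a; tag = H(2d d4 a6 0f 5c 03 3a) = 024f

2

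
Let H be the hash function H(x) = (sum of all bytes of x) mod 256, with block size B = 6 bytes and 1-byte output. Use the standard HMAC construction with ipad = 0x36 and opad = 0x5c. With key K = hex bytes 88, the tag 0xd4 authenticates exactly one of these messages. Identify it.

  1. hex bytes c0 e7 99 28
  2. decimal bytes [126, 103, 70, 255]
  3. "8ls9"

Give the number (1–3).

1

Key hex bytes 88 is 1 byte ≤ B = 6; zero-pad to 6 bytes: K' = 88 00 00 00 00 00.
K' ⊕ ipad = be 36 36 36 36 36; K' ⊕ opad = d4 5c 5c 5c 5c 5c.
m1: inner = H(be 36 36 36 36 36 c0 e7 99 28) = 34; tag = H(d4 5c 5c 5c 5c 5c 34) = d4 ← matches
m2: inner = H(be 36 36 36 36 36 7e 67 46 ff) = f6; tag = H(d4 5c 5c 5c 5c 5c f6) = 96
m3: inner = H(be 36 36 36 36 36 38 6c 73 39) = 1c; tag = H(d4 5c 5c 5c 5c 5c 1c) = bc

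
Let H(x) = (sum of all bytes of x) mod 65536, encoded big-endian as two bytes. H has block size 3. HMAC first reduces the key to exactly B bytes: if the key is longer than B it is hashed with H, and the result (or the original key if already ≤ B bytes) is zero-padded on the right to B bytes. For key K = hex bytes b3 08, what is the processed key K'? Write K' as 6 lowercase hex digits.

b30800

Key hex bytes b3 08 is 2 bytes ≤ B = 3; zero-pad to 3 bytes: K' = b3 08 00.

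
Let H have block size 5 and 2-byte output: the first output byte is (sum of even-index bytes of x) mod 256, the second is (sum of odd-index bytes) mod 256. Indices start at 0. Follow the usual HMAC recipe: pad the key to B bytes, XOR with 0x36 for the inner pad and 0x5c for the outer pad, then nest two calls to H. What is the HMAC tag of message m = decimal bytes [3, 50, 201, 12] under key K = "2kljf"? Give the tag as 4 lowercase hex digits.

Key "2kljf" = 32 6b 6c 6a 66 is exactly B = 5 bytes: K' = 32 6b 6c 6a 66.
K' ⊕ ipad = 04 5d 5a 5c 50.  K' ⊕ opad = 6e 37 30 36 3a.
Inner input = (K'⊕ipad) ∥ m = 04 5d 5a 5c 50 ∥ 03 32 c9 0c.
Inner hash: even-index sum = 236 mod 256 = 236; odd-index sum = 389 mod 256 = 133 → ec 85.
Outer input = (K'⊕opad) ∥ inner = 6e 37 30 36 3a ∥ ec 85.
Outer hash (tag): even-index sum = 349 mod 256 = 93; odd-index sum = 345 mod 256 = 89 → 5d 59.

5d59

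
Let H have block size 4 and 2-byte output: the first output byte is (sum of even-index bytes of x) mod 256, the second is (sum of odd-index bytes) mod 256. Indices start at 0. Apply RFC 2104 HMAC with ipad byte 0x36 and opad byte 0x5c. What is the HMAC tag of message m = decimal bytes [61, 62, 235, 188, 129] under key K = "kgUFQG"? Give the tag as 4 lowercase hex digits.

Key "kgUFQG" = 6b 67 55 46 51 47 is 6 bytes > B = 4, so hash it first: H(key) = 11 f4, then zero-pad to 4 bytes: K' = 11 f4 00 00.
K' ⊕ ipad = 27 c2 36 36.  K' ⊕ opad = 4d a8 5c 5c.
Inner input = (K'⊕ipad) ∥ m = 27 c2 36 36 ∥ 3d 3e eb bc 81.
Inner hash: even-index sum = 518 mod 256 = 6; odd-index sum = 498 mod 256 = 242 → 06 f2.
Outer input = (K'⊕opad) ∥ inner = 4d a8 5c 5c ∥ 06 f2.
Outer hash (tag): even-index sum = 175 mod 256 = 175; odd-index sum = 502 mod 256 = 246 → af f6.

aff6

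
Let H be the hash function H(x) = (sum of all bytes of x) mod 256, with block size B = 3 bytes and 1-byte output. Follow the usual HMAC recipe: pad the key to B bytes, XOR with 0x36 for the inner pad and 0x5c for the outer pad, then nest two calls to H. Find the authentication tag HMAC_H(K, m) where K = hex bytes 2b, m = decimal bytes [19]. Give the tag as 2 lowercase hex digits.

Key hex bytes 2b is 1 byte ≤ B = 3; zero-pad to 3 bytes: K' = 2b 00 00.
K' ⊕ ipad = 1d 36 36.  K' ⊕ opad = 77 5c 5c.
Inner input = (K'⊕ipad) ∥ m = 1d 36 36 ∥ 13.
Inner hash: sum = 29+54+54+19 = 156 → 9c.
Outer input = (K'⊕opad) ∥ inner = 77 5c 5c ∥ 9c.
Outer hash (tag): sum = 119+92+92+156 = 459; mod 256 = 203 → cb.

cb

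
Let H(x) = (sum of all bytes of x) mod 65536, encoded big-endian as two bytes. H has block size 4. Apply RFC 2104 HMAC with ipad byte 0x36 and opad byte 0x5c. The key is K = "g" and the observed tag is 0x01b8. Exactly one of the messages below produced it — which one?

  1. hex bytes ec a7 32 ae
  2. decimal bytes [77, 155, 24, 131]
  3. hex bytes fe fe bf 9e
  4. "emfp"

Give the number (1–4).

1

Key "g" = 67 is 1 byte ≤ B = 4; zero-pad to 4 bytes: K' = 67 00 00 00.
K' ⊕ ipad = 51 36 36 36; K' ⊕ opad = 3b 5c 5c 5c.
m1: inner = H(51 36 36 36 ec a7 32 ae) = 03 66; tag = H(3b 5c 5c 5c 03 66) = 01b8 ← matches
m2: inner = H(51 36 36 36 4d 9b 18 83) = 02 76; tag = H(3b 5c 5c 5c 02 76) = 01c7
m3: inner = H(51 36 36 36 fe fe bf 9e) = 04 4c; tag = H(3b 5c 5c 5c 04 4c) = 019f
m4: inner = H(51 36 36 36 65 6d 66 70) = 02 9b; tag = H(3b 5c 5c 5c 02 9b) = 01ec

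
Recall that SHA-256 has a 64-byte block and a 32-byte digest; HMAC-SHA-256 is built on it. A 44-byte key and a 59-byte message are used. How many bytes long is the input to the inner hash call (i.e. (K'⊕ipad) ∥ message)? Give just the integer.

123

Key is 44 ≤ 64 bytes, zero-padded: |K'| = 64.
Inner input = (K'⊕ipad) ∥ m → 64 + 59 = 123 bytes.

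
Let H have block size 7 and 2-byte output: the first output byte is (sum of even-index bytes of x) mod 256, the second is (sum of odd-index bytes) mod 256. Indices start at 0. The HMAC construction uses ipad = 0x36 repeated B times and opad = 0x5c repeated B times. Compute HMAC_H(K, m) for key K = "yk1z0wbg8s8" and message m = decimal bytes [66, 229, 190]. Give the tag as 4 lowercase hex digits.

7043

Key "yk1z0wbg8s8" = 79 6b 31 7a 30 77 62 67 38 73 38 is 11 bytes > B = 7, so hash it first: H(key) = ac 36, then zero-pad to 7 bytes: K' = ac 36 00 00 00 00 00.
K' ⊕ ipad = 9a 00 36 36 36 36 36.  K' ⊕ opad = f0 6a 5c 5c 5c 5c 5c.
Inner input = (K'⊕ipad) ∥ m = 9a 00 36 36 36 36 36 ∥ 42 e5 be.
Inner hash: even-index sum = 545 mod 256 = 33; odd-index sum = 364 mod 256 = 108 → 21 6c.
Outer input = (K'⊕opad) ∥ inner = f0 6a 5c 5c 5c 5c 5c ∥ 21 6c.
Outer hash (tag): even-index sum = 624 mod 256 = 112; odd-index sum = 323 mod 256 = 67 → 70 43.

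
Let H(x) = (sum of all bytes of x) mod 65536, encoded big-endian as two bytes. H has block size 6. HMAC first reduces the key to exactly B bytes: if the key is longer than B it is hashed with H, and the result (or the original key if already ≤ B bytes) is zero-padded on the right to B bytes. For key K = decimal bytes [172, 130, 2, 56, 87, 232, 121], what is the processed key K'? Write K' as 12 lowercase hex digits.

|K| = 7 > B = 6, so first hash the key.
H(K): sum = 172+130+2+56+87+232+121 = 800 → 03 20.
Zero-pad H(K) = 03 20 to 6 bytes: K' = 03 20 00 00 00 00.

032000000000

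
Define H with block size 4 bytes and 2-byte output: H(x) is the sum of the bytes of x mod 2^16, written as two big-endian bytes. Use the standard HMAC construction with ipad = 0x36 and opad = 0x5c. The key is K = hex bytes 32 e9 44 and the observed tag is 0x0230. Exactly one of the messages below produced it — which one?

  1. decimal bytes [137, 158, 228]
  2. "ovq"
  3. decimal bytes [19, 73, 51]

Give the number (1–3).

1

Key hex bytes 32 e9 44 is 3 bytes ≤ B = 4; zero-pad to 4 bytes: K' = 32 e9 44 00.
K' ⊕ ipad = 04 df 72 36; K' ⊕ opad = 6e b5 18 5c.
m1: inner = H(04 df 72 36 89 9e e4) = 03 96; tag = H(6e b5 18 5c 03 96) = 0230 ← matches
m2: inner = H(04 df 72 36 6f 76 71) = 02 e1; tag = H(6e b5 18 5c 02 e1) = 027a
m3: inner = H(04 df 72 36 13 49 33) = 02 1a; tag = H(6e b5 18 5c 02 1a) = 01b3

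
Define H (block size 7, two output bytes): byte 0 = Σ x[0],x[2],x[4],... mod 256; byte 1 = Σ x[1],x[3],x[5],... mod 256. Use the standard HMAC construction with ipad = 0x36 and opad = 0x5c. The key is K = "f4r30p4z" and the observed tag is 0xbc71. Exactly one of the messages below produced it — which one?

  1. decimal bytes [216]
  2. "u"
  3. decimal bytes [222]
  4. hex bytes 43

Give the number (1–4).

2

Key "f4r30p4z" = 66 34 72 33 30 70 34 7a is 8 bytes > B = 7, so hash it first: H(key) = 3c 51, then zero-pad to 7 bytes: K' = 3c 51 00 00 00 00 00.
K' ⊕ ipad = 0a 67 36 36 36 36 36; K' ⊕ opad = 60 0d 5c 5c 5c 5c 5c.
m1: inner = H(0a 67 36 36 36 36 36 d8) = ac ab; tag = H(60 0d 5c 5c 5c 5c 5c ac ab) = 1f71
m2: inner = H(0a 67 36 36 36 36 36 75) = ac 48; tag = H(60 0d 5c 5c 5c 5c 5c ac 48) = bc71 ← matches
m3: inner = H(0a 67 36 36 36 36 36 de) = ac b1; tag = H(60 0d 5c 5c 5c 5c 5c ac b1) = 2571
m4: inner = H(0a 67 36 36 36 36 36 43) = ac 16; tag = H(60 0d 5c 5c 5c 5c 5c ac 16) = 8a71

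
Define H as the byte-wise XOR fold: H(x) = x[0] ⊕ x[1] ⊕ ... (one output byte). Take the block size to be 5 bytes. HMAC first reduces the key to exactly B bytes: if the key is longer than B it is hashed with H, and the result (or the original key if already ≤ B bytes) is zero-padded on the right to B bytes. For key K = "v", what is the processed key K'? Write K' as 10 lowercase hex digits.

7600000000

Key "v" = 76 is 1 byte ≤ B = 5; zero-pad to 5 bytes: K' = 76 00 00 00 00.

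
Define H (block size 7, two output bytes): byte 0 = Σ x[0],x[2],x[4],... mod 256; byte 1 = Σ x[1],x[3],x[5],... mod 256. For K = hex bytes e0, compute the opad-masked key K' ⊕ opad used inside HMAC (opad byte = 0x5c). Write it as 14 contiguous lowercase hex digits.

bc5c5c5c5c5c5c

Key hex bytes e0 is 1 byte ≤ B = 7; zero-pad to 7 bytes: K' = e0 00 00 00 00 00 00.
XOR each byte with 0x5c: e0⊕5c=bc, 00⊕5c=5c, 00⊕5c=5c, 00⊕5c=5c, 00⊕5c=5c, 00⊕5c=5c, 00⊕5c=5c.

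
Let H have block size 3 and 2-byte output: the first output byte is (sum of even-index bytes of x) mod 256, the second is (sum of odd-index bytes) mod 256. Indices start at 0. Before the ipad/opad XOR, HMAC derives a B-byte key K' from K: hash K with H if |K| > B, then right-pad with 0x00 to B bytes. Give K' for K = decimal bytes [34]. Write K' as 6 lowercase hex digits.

220000

Key decimal bytes [34] = 22 is 1 byte ≤ B = 3; zero-pad to 3 bytes: K' = 22 00 00.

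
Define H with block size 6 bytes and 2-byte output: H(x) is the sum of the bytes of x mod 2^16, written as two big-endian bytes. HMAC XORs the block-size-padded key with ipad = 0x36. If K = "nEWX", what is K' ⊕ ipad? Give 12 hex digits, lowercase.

Key "nEWX" = 6e 45 57 58 is 4 bytes ≤ B = 6; zero-pad to 6 bytes: K' = 6e 45 57 58 00 00.
XOR each byte with 0x36: 6e⊕36=58, 45⊕36=73, 57⊕36=61, 58⊕36=6e, 00⊕36=36, 00⊕36=36.

5873616e3636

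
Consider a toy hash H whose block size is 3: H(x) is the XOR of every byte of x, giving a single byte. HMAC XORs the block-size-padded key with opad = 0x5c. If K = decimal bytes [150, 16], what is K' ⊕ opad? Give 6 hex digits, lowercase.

ca4c5c

Key decimal bytes [150, 16] = 96 10 is 2 bytes ≤ B = 3; zero-pad to 3 bytes: K' = 96 10 00.
XOR each byte with 0x5c: 96⊕5c=ca, 10⊕5c=4c, 00⊕5c=5c.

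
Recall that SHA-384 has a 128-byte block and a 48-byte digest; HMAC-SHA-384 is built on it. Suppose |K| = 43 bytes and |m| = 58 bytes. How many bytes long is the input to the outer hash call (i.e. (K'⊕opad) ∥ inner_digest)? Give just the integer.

Key is 43 ≤ 128 bytes, zero-padded: |K'| = 128.
Outer input = (K'⊕opad) ∥ H(inner) → 128 + 48 = 176 bytes.

176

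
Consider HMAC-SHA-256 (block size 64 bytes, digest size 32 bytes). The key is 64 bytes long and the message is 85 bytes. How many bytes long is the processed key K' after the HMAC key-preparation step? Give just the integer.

Key is 64 ≤ 64 bytes, zero-padded: |K'| = 64.

64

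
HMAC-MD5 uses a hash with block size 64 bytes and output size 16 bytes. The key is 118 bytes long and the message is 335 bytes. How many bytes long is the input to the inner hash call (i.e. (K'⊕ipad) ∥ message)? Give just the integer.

Key is 118 > 64 bytes, so it is hashed to 16 bytes then zero-padded to 64: |K'| = 64.
Inner input = (K'⊕ipad) ∥ m → 64 + 335 = 399 bytes.

399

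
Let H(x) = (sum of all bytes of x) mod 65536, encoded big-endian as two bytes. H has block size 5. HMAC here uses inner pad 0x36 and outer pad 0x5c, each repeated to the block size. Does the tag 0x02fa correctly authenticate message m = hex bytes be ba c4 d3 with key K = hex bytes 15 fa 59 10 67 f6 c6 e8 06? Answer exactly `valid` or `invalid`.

Key hex bytes 15 fa 59 10 67 f6 c6 e8 06 is 9 bytes > B = 5, so hash it first: H(key) = 04 89, then zero-pad to 5 bytes: K' = 04 89 00 00 00.
K' ⊕ ipad = 32 bf 36 36 36; K' ⊕ opad = 58 d5 5c 5c 5c.
Inner hash: sum = 50+191+54+54+54+190+186+196+211 = 1186 → 04 a2.
Outer hash (recomputed tag): sum = 88+213+92+92+92+4+162 = 743 → 02 e7.
Recomputed tag = 02e7; claimed = 02fa → mismatch.

invalid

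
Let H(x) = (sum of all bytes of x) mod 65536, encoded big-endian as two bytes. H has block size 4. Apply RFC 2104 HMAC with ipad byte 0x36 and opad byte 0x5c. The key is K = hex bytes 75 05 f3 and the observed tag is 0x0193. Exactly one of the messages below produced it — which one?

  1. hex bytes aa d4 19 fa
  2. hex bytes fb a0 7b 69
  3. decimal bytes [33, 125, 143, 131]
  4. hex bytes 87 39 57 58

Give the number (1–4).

1

Key hex bytes 75 05 f3 is 3 bytes ≤ B = 4; zero-pad to 4 bytes: K' = 75 05 f3 00.
K' ⊕ ipad = 43 33 c5 36; K' ⊕ opad = 29 59 af 5c.
m1: inner = H(43 33 c5 36 aa d4 19 fa) = 04 02; tag = H(29 59 af 5c 04 02) = 0193 ← matches
m2: inner = H(43 33 c5 36 fb a0 7b 69) = 03 f0; tag = H(29 59 af 5c 03 f0) = 0280
m3: inner = H(43 33 c5 36 21 7d 8f 83) = 03 21; tag = H(29 59 af 5c 03 21) = 01b1
m4: inner = H(43 33 c5 36 87 39 57 58) = 02 e0; tag = H(29 59 af 5c 02 e0) = 026f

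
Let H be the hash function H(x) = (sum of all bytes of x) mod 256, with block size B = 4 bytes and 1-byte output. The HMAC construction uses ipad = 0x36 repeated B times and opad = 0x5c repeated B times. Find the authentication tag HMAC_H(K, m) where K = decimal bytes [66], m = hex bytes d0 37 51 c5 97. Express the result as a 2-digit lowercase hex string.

fc

Key decimal bytes [66] = 42 is 1 byte ≤ B = 4; zero-pad to 4 bytes: K' = 42 00 00 00.
K' ⊕ ipad = 74 36 36 36.  K' ⊕ opad = 1e 5c 5c 5c.
Inner input = (K'⊕ipad) ∥ m = 74 36 36 36 ∥ d0 37 51 c5 97.
Inner hash: sum = 116+54+54+54+208+55+81+197+151 = 970; mod 256 = 202 → ca.
Outer input = (K'⊕opad) ∥ inner = 1e 5c 5c 5c ∥ ca.
Outer hash (tag): sum = 30+92+92+92+202 = 508; mod 256 = 252 → fc.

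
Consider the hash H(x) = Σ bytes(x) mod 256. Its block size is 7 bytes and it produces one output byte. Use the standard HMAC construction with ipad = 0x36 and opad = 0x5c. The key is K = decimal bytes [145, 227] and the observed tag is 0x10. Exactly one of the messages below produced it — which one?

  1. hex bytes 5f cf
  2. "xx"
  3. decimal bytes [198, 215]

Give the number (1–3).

1

Key decimal bytes [145, 227] = 91 e3 is 2 bytes ≤ B = 7; zero-pad to 7 bytes: K' = 91 e3 00 00 00 00 00.
K' ⊕ ipad = a7 d5 36 36 36 36 36; K' ⊕ opad = cd bf 5c 5c 5c 5c 5c.
m1: inner = H(a7 d5 36 36 36 36 36 5f cf) = b8; tag = H(cd bf 5c 5c 5c 5c 5c b8) = 10 ← matches
m2: inner = H(a7 d5 36 36 36 36 36 78 78) = 7a; tag = H(cd bf 5c 5c 5c 5c 5c 7a) = d2
m3: inner = H(a7 d5 36 36 36 36 36 c6 d7) = 27; tag = H(cd bf 5c 5c 5c 5c 5c 27) = 7f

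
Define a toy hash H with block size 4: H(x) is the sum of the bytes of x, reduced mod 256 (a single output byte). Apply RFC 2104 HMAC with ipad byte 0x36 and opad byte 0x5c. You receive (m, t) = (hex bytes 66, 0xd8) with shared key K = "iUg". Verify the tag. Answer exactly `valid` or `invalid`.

Key "iUg" = 69 55 67 is 3 bytes ≤ B = 4; zero-pad to 4 bytes: K' = 69 55 67 00.
K' ⊕ ipad = 5f 63 51 36; K' ⊕ opad = 35 09 3b 5c.
Inner hash: sum = 95+99+81+54+102 = 431; mod 256 = 175 → af.
Outer hash (recomputed tag): sum = 53+9+59+92+175 = 388; mod 256 = 132 → 84.
Recomputed tag = 84; claimed = d8 → mismatch.

invalid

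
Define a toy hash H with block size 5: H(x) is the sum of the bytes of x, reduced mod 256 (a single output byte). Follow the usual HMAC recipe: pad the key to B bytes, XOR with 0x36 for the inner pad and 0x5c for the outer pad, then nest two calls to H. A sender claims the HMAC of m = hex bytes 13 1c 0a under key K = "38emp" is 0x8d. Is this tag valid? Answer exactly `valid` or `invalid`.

invalid

Key "38emp" = 33 38 65 6d 70 is exactly B = 5 bytes: K' = 33 38 65 6d 70.
K' ⊕ ipad = 05 0e 53 5b 46; K' ⊕ opad = 6f 64 39 31 2c.
Inner hash: sum = 5+14+83+91+70+19+28+10 = 320; mod 256 = 64 → 40.
Outer hash (recomputed tag): sum = 111+100+57+49+44+64 = 425; mod 256 = 169 → a9.
Recomputed tag = a9; claimed = 8d → mismatch.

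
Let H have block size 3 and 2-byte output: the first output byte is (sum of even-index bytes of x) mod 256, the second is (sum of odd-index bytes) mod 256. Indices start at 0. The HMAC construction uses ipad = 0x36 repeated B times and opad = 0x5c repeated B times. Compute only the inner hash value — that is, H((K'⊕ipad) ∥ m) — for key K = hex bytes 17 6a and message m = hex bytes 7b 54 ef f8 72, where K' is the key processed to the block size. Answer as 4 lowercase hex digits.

a338

Key hex bytes 17 6a is 2 bytes ≤ B = 3; zero-pad to 3 bytes: K' = 17 6a 00.
K' ⊕ ipad = 21 5c 36.
Inner input = 21 5c 36 ∥ 7b 54 ef f8 72.
Inner hash: even-index sum = 419 mod 256 = 163; odd-index sum = 568 mod 256 = 56 → a3 38.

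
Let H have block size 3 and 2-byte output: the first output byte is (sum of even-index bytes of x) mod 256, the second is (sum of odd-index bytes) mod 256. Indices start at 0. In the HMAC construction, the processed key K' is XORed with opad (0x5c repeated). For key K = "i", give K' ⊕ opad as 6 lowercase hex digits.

355c5c

Key "i" = 69 is 1 byte ≤ B = 3; zero-pad to 3 bytes: K' = 69 00 00.
XOR each byte with 0x5c: 69⊕5c=35, 00⊕5c=5c, 00⊕5c=5c.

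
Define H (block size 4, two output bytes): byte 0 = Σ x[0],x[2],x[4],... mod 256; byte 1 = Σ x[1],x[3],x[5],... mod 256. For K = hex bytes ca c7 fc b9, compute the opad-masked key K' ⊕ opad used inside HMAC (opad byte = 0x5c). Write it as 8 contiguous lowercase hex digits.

969ba0e5

Key hex bytes ca c7 fc b9 is exactly B = 4 bytes: K' = ca c7 fc b9.
XOR each byte with 0x5c: ca⊕5c=96, c7⊕5c=9b, fc⊕5c=a0, b9⊕5c=e5.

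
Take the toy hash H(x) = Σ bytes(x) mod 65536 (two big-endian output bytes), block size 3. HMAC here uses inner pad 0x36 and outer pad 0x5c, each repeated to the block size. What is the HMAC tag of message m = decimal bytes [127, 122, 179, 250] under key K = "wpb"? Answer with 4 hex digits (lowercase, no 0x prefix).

Key "wpb" = 77 70 62 is exactly B = 3 bytes: K' = 77 70 62.
K' ⊕ ipad = 41 46 54.  K' ⊕ opad = 2b 2c 3e.
Inner input = (K'⊕ipad) ∥ m = 41 46 54 ∥ 7f 7a b3 fa.
Inner hash: sum = 65+70+84+127+122+179+250 = 897 → 03 81.
Outer input = (K'⊕opad) ∥ inner = 2b 2c 3e ∥ 03 81.
Outer hash (tag): sum = 43+44+62+3+129 = 281 → 01 19.

0119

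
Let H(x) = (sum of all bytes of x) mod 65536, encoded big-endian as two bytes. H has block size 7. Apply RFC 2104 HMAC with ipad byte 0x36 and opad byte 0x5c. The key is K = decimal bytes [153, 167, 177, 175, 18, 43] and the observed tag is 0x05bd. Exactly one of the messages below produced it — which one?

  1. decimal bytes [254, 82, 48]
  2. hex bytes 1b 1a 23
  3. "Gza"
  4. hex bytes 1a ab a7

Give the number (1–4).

3

Key decimal bytes [153, 167, 177, 175, 18, 43] = 99 a7 b1 af 12 2b is 6 bytes ≤ B = 7; zero-pad to 7 bytes: K' = 99 a7 b1 af 12 2b 00.
K' ⊕ ipad = af 91 87 99 24 1d 36; K' ⊕ opad = c5 fb ed f3 4e 77 5c.
m1: inner = H(af 91 87 99 24 1d 36 fe 52 30) = 04 57; tag = H(c5 fb ed f3 4e 77 5c 04 57) = 051c
m2: inner = H(af 91 87 99 24 1d 36 1b 1a 23) = 03 2f; tag = H(c5 fb ed f3 4e 77 5c 03 2f) = 04f3
m3: inner = H(af 91 87 99 24 1d 36 47 7a 61) = 03 f9; tag = H(c5 fb ed f3 4e 77 5c 03 f9) = 05bd ← matches
m4: inner = H(af 91 87 99 24 1d 36 1a ab a7) = 04 43; tag = H(c5 fb ed f3 4e 77 5c 04 43) = 0508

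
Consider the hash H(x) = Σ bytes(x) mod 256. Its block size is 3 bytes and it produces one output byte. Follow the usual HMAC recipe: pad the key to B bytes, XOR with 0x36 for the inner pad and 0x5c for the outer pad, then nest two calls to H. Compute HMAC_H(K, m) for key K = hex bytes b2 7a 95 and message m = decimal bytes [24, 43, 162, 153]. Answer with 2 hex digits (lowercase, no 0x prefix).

Key hex bytes b2 7a 95 is exactly B = 3 bytes: K' = b2 7a 95.
K' ⊕ ipad = 84 4c a3.  K' ⊕ opad = ee 26 c9.
Inner input = (K'⊕ipad) ∥ m = 84 4c a3 ∥ 18 2b a2 99.
Inner hash: sum = 132+76+163+24+43+162+153 = 753; mod 256 = 241 → f1.
Outer input = (K'⊕opad) ∥ inner = ee 26 c9 ∥ f1.
Outer hash (tag): sum = 238+38+201+241 = 718; mod 256 = 206 → ce.

ce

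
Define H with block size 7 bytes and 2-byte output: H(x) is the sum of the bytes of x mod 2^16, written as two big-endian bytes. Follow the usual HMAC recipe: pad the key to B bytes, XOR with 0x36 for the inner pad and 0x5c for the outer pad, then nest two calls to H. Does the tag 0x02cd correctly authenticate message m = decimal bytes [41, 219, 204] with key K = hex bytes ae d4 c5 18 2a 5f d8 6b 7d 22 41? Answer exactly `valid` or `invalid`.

Key hex bytes ae d4 c5 18 2a 5f d8 6b 7d 22 41 is 11 bytes > B = 7, so hash it first: H(key) = 05 0b, then zero-pad to 7 bytes: K' = 05 0b 00 00 00 00 00.
K' ⊕ ipad = 33 3d 36 36 36 36 36; K' ⊕ opad = 59 57 5c 5c 5c 5c 5c.
Inner hash: sum = 51+61+54+54+54+54+54+41+219+204 = 846 → 03 4e.
Outer hash (recomputed tag): sum = 89+87+92+92+92+92+92+3+78 = 717 → 02 cd.
Recomputed tag = 02cd; claimed = 02cd → match.

valid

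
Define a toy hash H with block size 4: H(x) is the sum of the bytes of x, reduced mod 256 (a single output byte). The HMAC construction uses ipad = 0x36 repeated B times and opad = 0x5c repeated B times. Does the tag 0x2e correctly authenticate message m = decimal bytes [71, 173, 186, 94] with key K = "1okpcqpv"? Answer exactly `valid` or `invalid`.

valid

Key "1okpcqpv" = 31 6f 6b 70 63 71 70 76 is 8 bytes > B = 4, so hash it first: H(key) = 35, then zero-pad to 4 bytes: K' = 35 00 00 00.
K' ⊕ ipad = 03 36 36 36; K' ⊕ opad = 69 5c 5c 5c.
Inner hash: sum = 3+54+54+54+71+173+186+94 = 689; mod 256 = 177 → b1.
Outer hash (recomputed tag): sum = 105+92+92+92+177 = 558; mod 256 = 46 → 2e.
Recomputed tag = 2e; claimed = 2e → match.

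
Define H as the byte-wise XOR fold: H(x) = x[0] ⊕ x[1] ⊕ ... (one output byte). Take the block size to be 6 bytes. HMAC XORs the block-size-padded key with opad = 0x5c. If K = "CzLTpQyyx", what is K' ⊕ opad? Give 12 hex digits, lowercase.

Key "CzLTpQyyx" = 43 7a 4c 54 70 51 79 79 78 is 9 bytes > B = 6, so hash it first: H(key) = 78, then zero-pad to 6 bytes: K' = 78 00 00 00 00 00.
XOR each byte with 0x5c: 78⊕5c=24, 00⊕5c=5c, 00⊕5c=5c, 00⊕5c=5c, 00⊕5c=5c, 00⊕5c=5c.

245c5c5c5c5c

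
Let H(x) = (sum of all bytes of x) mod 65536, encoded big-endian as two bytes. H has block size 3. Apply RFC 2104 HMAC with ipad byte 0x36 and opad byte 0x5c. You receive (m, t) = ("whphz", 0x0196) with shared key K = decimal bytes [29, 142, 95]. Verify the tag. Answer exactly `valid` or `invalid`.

valid

Key decimal bytes [29, 142, 95] = 1d 8e 5f is exactly B = 3 bytes: K' = 1d 8e 5f.
K' ⊕ ipad = 2b b8 69; K' ⊕ opad = 41 d2 03.
Inner hash: sum = 43+184+105+119+104+112+104+122 = 893 → 03 7d.
Outer hash (recomputed tag): sum = 65+210+3+3+125 = 406 → 01 96.
Recomputed tag = 0196; claimed = 0196 → match.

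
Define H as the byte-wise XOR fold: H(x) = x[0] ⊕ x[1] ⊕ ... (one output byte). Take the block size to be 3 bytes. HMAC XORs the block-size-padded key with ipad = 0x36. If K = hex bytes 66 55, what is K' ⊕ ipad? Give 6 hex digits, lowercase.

Key hex bytes 66 55 is 2 bytes ≤ B = 3; zero-pad to 3 bytes: K' = 66 55 00.
XOR each byte with 0x36: 66⊕36=50, 55⊕36=63, 00⊕36=36.

506336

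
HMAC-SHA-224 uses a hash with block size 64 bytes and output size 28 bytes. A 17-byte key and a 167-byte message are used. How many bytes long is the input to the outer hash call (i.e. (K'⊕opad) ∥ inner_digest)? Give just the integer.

92

Key is 17 ≤ 64 bytes, zero-padded: |K'| = 64.
Outer input = (K'⊕opad) ∥ H(inner) → 64 + 28 = 92 bytes.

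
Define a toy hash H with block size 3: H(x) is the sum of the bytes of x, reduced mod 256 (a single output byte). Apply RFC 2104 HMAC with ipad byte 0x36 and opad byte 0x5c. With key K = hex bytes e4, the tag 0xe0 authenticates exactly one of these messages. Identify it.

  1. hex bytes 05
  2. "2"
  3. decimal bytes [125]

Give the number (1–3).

2

Key hex bytes e4 is 1 byte ≤ B = 3; zero-pad to 3 bytes: K' = e4 00 00.
K' ⊕ ipad = d2 36 36; K' ⊕ opad = b8 5c 5c.
m1: inner = H(d2 36 36 05) = 43; tag = H(b8 5c 5c 43) = b3
m2: inner = H(d2 36 36 32) = 70; tag = H(b8 5c 5c 70) = e0 ← matches
m3: inner = H(d2 36 36 7d) = bb; tag = H(b8 5c 5c bb) = 2b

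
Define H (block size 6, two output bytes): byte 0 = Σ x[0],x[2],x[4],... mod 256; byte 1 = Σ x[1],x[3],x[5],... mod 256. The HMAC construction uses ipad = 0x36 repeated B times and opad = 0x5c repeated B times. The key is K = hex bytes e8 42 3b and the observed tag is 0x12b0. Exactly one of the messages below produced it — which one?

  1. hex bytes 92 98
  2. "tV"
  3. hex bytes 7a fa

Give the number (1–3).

3

Key hex bytes e8 42 3b is 3 bytes ≤ B = 6; zero-pad to 6 bytes: K' = e8 42 3b 00 00 00.
K' ⊕ ipad = de 74 0d 36 36 36; K' ⊕ opad = b4 1e 67 5c 5c 5c.
m1: inner = H(de 74 0d 36 36 36 92 98) = b3 78; tag = H(b4 1e 67 5c 5c 5c b3 78) = 2a4e
m2: inner = H(de 74 0d 36 36 36 74 56) = 95 36; tag = H(b4 1e 67 5c 5c 5c 95 36) = 0c0c
m3: inner = H(de 74 0d 36 36 36 7a fa) = 9b da; tag = H(b4 1e 67 5c 5c 5c 9b da) = 12b0 ← matches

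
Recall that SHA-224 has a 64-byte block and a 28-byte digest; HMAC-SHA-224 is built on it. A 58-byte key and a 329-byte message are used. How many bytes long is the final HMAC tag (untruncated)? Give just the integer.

The tag is one SHA-224 digest: 28 bytes.

28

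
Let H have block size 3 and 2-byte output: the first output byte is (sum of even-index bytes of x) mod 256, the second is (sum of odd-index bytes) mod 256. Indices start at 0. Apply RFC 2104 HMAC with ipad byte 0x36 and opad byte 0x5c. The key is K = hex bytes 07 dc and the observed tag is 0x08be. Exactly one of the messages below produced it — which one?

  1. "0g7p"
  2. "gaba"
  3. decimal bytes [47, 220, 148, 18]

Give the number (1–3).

1

Key hex bytes 07 dc is 2 bytes ≤ B = 3; zero-pad to 3 bytes: K' = 07 dc 00.
K' ⊕ ipad = 31 ea 36; K' ⊕ opad = 5b 80 5c.
m1: inner = H(31 ea 36 30 67 37 70) = 3e 51; tag = H(5b 80 5c 3e 51) = 08be ← matches
m2: inner = H(31 ea 36 67 61 62 61) = 29 b3; tag = H(5b 80 5c 29 b3) = 6aa9
m3: inner = H(31 ea 36 2f dc 94 12) = 55 ad; tag = H(5b 80 5c 55 ad) = 64d5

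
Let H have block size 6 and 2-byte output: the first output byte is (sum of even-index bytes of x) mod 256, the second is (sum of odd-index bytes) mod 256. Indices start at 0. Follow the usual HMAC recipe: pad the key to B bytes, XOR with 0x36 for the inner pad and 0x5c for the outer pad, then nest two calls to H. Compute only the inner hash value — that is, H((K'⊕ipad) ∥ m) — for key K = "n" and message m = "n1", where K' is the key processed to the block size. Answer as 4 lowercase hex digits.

32d3

Key "n" = 6e is 1 byte ≤ B = 6; zero-pad to 6 bytes: K' = 6e 00 00 00 00 00.
K' ⊕ ipad = 58 36 36 36 36 36.
Inner input = 58 36 36 36 36 36 ∥ 6e 31.
Inner hash: even-index sum = 306 mod 256 = 50; odd-index sum = 211 mod 256 = 211 → 32 d3.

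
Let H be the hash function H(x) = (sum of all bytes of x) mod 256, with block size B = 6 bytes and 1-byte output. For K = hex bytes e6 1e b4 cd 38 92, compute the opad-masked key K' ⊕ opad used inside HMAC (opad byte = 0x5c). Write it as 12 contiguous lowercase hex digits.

ba42e89164ce

Key hex bytes e6 1e b4 cd 38 92 is exactly B = 6 bytes: K' = e6 1e b4 cd 38 92.
XOR each byte with 0x5c: e6⊕5c=ba, 1e⊕5c=42, b4⊕5c=e8, cd⊕5c=91, 38⊕5c=64, 92⊕5c=ce.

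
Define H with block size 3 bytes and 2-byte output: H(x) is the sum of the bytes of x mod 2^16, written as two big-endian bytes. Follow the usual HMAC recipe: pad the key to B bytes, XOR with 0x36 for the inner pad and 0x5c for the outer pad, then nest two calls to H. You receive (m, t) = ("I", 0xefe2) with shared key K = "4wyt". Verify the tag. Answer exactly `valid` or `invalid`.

invalid

Key "4wyt" = 34 77 79 74 is 4 bytes > B = 3, so hash it first: H(key) = 01 98, then zero-pad to 3 bytes: K' = 01 98 00.
K' ⊕ ipad = 37 ae 36; K' ⊕ opad = 5d c4 5c.
Inner hash: sum = 55+174+54+73 = 356 → 01 64.
Outer hash (recomputed tag): sum = 93+196+92+1+100 = 482 → 01 e2.
Recomputed tag = 01e2; claimed = efe2 → mismatch.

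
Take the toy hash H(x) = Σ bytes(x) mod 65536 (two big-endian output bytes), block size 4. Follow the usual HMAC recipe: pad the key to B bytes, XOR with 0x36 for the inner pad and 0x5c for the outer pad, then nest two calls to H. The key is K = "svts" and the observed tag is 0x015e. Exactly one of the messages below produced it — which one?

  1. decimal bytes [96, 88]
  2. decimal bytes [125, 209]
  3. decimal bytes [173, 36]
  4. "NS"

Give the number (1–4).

4

Key "svts" = 73 76 74 73 is exactly B = 4 bytes: K' = 73 76 74 73.
K' ⊕ ipad = 45 40 42 45; K' ⊕ opad = 2f 2a 28 2f.
m1: inner = H(45 40 42 45 60 58) = 01 c4; tag = H(2f 2a 28 2f 01 c4) = 0175
m2: inner = H(45 40 42 45 7d d1) = 02 5a; tag = H(2f 2a 28 2f 02 5a) = 010c
m3: inner = H(45 40 42 45 ad 24) = 01 dd; tag = H(2f 2a 28 2f 01 dd) = 018e
m4: inner = H(45 40 42 45 4e 53) = 01 ad; tag = H(2f 2a 28 2f 01 ad) = 015e ← matches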